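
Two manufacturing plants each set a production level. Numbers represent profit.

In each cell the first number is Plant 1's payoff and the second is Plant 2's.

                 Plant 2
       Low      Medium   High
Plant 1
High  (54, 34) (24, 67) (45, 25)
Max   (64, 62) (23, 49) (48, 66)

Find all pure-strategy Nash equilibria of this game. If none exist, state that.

Mark each player's best response to every combination of opponents' strategies; a profile where every player is best-responding is a pure Nash equilibrium.
Plant 1 against Low: payoffs 54, 64 → best response Max.
Plant 1 against Medium: payoffs 24, 23 → best response High.
Plant 1 against High: payoffs 45, 48 → best response Max.
Plant 2 against High: payoffs 34, 67, 25 → best response Medium.
Plant 2 against Max: payoffs 62, 49, 66 → best response High.
Mutual best responses: (High, Medium); (Max, High).

The pure Nash equilibria are (High, Medium) and (Max, High).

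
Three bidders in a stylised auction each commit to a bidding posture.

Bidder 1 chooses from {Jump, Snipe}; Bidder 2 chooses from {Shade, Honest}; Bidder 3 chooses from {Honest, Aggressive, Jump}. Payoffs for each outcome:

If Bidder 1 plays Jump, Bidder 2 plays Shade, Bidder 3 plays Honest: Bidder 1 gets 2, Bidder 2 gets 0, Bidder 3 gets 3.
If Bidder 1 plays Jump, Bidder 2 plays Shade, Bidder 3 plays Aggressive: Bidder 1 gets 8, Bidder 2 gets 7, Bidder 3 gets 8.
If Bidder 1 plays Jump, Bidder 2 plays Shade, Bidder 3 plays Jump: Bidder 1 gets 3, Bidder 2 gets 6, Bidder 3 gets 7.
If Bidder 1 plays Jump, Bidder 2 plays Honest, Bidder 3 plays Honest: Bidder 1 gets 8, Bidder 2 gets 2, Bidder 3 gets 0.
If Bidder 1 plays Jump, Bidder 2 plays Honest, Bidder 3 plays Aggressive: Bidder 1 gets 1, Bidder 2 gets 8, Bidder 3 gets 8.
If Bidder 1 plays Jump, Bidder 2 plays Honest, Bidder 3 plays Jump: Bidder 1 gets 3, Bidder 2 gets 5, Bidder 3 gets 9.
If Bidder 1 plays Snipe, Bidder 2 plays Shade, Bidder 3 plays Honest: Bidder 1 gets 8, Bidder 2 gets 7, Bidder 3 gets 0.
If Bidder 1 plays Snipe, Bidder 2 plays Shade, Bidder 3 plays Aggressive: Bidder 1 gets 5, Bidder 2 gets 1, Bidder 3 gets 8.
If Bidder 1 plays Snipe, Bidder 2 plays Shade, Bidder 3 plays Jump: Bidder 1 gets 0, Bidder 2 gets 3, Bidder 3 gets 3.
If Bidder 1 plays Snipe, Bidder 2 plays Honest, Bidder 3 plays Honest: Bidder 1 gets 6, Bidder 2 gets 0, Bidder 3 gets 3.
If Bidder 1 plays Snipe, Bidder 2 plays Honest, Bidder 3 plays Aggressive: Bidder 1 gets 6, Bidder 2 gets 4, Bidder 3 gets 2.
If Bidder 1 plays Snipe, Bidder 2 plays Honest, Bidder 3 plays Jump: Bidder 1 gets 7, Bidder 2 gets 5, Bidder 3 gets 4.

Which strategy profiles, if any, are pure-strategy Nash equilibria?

Pure NE: (Snipe, Honest, Jump)

(Jump, Shade, Honest): Bidder 1 can switch to Snipe (2 → 8). Not NE.
(Jump, Shade, Aggressive): Bidder 2 can switch to Honest (7 → 8). Not NE.
(Jump, Shade, Jump): Bidder 3 can switch to Aggressive (7 → 8). Not NE.
(Jump, Honest, Honest): Bidder 3 can switch to Aggressive (0 → 8). Not NE.
(Jump, Honest, Aggressive): Bidder 1 can switch to Snipe (1 → 6). Not NE.
(Jump, Honest, Jump): Bidder 1 can switch to Snipe (3 → 7). Not NE.
(Snipe, Honest, Jump): Bidder 1 gets 7, best alternative 3; Bidder 2 gets 5, best alternative 3; Bidder 3 gets 4, best alternative 3. No profitable deviation — NE.
(The remaining 5 profiles each have a profitable deviation by the same check.)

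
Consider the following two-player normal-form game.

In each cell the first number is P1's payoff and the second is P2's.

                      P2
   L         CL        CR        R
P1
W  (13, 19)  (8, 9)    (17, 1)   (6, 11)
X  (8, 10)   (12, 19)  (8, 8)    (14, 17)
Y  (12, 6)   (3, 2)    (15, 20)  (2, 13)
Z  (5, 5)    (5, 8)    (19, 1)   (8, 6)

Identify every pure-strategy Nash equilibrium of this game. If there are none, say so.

(W, L), (X, CL)

P1 against L: payoffs 13, 8, 12, 5 → best response W.
P1 against CL: payoffs 8, 12, 3, 5 → best response X.
P1 against CR: payoffs 17, 8, 15, 19 → best response Z.
P1 against R: payoffs 6, 14, 2, 8 → best response X.
P2 against W: payoffs 19, 9, 1, 11 → best response L.
P2 against X: payoffs 10, 19, 8, 17 → best response CL.
P2 against Y: payoffs 6, 2, 20, 13 → best response CR.
P2 against Z: payoffs 5, 8, 1, 6 → best response CL.
Mutual best responses: (W, L); (X, CL).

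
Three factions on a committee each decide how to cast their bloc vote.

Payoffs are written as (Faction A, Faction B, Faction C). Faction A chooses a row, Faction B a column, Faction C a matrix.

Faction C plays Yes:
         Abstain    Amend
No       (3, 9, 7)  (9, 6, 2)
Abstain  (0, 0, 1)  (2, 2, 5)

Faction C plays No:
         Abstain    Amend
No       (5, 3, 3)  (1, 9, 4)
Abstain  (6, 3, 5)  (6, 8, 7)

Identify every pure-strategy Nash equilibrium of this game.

Pure-strategy Nash equilibria: (No, Abstain, Yes), (Abstain, Amend, No)

(No, Abstain, Yes): Faction A gets 3, best alternative 0; Faction B gets 9, best alternative 6; Faction C gets 7, best alternative 3. No profitable deviation — NE.
(No, Abstain, No): Faction A can switch to Abstain (5 → 6). Not NE.
(No, Amend, Yes): Faction B can switch to Abstain (6 → 9). Not NE.
(No, Amend, No): Faction A can switch to Abstain (1 → 6). Not NE.
(Abstain, Abstain, Yes): Faction A can switch to No (0 → 3). Not NE.
(Abstain, Abstain, No): Faction B can switch to Amend (3 → 8). Not NE.
(Abstain, Amend, Yes): Faction A can switch to No (2 → 9). Not NE.
(Abstain, Amend, No): Faction A gets 6, best alternative 1; Faction B gets 8, best alternative 3; Faction C gets 7, best alternative 5. No profitable deviation — NE.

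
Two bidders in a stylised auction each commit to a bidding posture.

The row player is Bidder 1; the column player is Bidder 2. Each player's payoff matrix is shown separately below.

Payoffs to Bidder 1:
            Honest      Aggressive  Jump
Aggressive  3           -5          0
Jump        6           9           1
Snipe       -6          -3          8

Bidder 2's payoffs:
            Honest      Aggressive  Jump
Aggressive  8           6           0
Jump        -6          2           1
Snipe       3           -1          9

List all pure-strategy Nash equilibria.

(Aggressive, Honest): Bidder 1 can switch to Jump (3 → 6). Not NE.
(Aggressive, Aggressive): Bidder 1 can switch to Jump (-5 → 9). Not NE.
(Aggressive, Jump): Bidder 1 can switch to Jump (0 → 1). Not NE.
(Jump, Honest): Bidder 2 can switch to Aggressive (-6 → 2). Not NE.
(Jump, Aggressive): Bidder 1 gets 9, best alternative -3; Bidder 2 gets 2, best alternative 1. No profitable deviation — NE.
(Jump, Jump): Bidder 1 can switch to Snipe (1 → 8). Not NE.
(Snipe, Honest): Bidder 1 can switch to Aggressive (-6 → 3). Not NE.
(Snipe, Aggressive): Bidder 1 can switch to Jump (-3 → 9). Not NE.
(Snipe, Jump): Bidder 1 gets 8, best alternative 1; Bidder 2 gets 9, best alternative 3. No profitable deviation — NE.

(Jump, Aggressive) and (Snipe, Jump)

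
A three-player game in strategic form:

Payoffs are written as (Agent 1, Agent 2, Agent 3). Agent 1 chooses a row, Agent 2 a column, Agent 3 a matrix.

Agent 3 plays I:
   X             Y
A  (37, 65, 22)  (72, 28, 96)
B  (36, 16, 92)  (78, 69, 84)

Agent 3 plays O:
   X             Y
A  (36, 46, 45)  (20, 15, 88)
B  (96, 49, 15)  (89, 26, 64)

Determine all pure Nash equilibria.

Agent 1 against (X, I): payoffs 37, 36 → best response A.
Agent 1 against (X, O): payoffs 36, 96 → best response B.
Agent 1 against (Y, I): payoffs 72, 78 → best response B.
Agent 1 against (Y, O): payoffs 20, 89 → best response B.
Agent 2 against (A, I): payoffs 65, 28 → best response X.
Agent 2 against (A, O): payoffs 46, 15 → best response X.
Agent 2 against (B, I): payoffs 16, 69 → best response Y.
Agent 2 against (B, O): payoffs 49, 26 → best response X.
Agent 3 against (A, X): payoffs 22, 45 → best response O.
Agent 3 against (A, Y): payoffs 96, 88 → best response I.
Agent 3 against (B, X): payoffs 92, 15 → best response I.
Agent 3 against (B, Y): payoffs 84, 64 → best response I.
Mutual best responses: (B, Y, I).

The unique pure-strategy Nash equilibrium is (B, Y, I).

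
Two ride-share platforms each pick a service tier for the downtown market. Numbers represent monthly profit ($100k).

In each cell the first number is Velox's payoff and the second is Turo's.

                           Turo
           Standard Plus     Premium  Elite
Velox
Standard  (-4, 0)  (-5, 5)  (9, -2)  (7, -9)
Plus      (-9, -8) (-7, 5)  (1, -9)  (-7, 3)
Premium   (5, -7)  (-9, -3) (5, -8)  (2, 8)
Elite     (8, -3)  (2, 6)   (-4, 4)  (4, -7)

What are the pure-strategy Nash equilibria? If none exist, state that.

(Elite, Plus)

For each player, find the best response to each opponent profile; mutual best responses are the pure NE.
Velox against Standard: payoffs -4, -9, 5, 8 → best response Elite.
Velox against Plus: payoffs -5, -7, -9, 2 → best response Elite.
Velox against Premium: payoffs 9, 1, 5, -4 → best response Standard.
Velox against Elite: payoffs 7, -7, 2, 4 → best response Standard.
Turo against Standard: payoffs 0, 5, -2, -9 → best response Plus.
Turo against Plus: payoffs -8, 5, -9, 3 → best response Plus.
Turo against Premium: payoffs -7, -3, -8, 8 → best response Elite.
Turo against Elite: payoffs -3, 6, 4, -7 → best response Plus.
Mutual best responses: (Elite, Plus).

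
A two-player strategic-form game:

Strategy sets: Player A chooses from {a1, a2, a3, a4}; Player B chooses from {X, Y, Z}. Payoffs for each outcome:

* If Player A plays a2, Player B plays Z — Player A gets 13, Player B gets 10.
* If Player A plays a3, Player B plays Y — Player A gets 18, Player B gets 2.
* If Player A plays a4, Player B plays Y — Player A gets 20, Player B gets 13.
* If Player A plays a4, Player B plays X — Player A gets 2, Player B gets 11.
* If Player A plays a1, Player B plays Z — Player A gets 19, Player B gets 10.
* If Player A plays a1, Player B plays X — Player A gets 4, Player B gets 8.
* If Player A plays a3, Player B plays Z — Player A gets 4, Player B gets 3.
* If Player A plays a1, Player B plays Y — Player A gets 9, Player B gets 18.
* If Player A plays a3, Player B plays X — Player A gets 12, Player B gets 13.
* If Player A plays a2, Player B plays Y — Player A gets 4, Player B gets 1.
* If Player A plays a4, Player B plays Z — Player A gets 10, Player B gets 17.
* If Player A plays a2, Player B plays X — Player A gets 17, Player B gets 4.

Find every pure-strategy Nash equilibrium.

For each strategy profile, look for a profitable unilateral deviation.
(a1, X): Player A can switch to a2 (4 → 17). Not NE.
(a1, Y): Player A can switch to a3 (9 → 18). Not NE.
(a1, Z): Player B can switch to Y (10 → 18). Not NE.
(a2, X): Player B can switch to Z (4 → 10). Not NE.
(a2, Y): Player A can switch to a1 (4 → 9). Not NE.
(a2, Z): Player A can switch to a1 (13 → 19). Not NE.
(The remaining 6 profiles each have a profitable deviation by the same check.)

No pure-strategy Nash equilibrium.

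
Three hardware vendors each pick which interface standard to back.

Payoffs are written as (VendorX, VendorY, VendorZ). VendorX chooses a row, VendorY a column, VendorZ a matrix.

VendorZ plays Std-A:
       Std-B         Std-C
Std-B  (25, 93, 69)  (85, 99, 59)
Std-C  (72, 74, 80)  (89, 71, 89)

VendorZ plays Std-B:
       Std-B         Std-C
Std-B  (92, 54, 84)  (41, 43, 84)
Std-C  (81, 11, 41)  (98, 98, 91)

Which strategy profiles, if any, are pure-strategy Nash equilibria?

VendorX against (Std-B, Std-A): payoffs 25, 72 → best response Std-C.
VendorX against (Std-B, Std-B): payoffs 92, 81 → best response Std-B.
VendorX against (Std-C, Std-A): payoffs 85, 89 → best response Std-C.
VendorX against (Std-C, Std-B): payoffs 41, 98 → best response Std-C.
VendorY against (Std-B, Std-A): payoffs 93, 99 → best response Std-C.
VendorY against (Std-B, Std-B): payoffs 54, 43 → best response Std-B.
VendorY against (Std-C, Std-A): payoffs 74, 71 → best response Std-B.
VendorY against (Std-C, Std-B): payoffs 11, 98 → best response Std-C.
VendorZ against (Std-B, Std-B): payoffs 69, 84 → best response Std-B.
VendorZ against (Std-B, Std-C): payoffs 59, 84 → best response Std-B.
VendorZ against (Std-C, Std-B): payoffs 80, 41 → best response Std-A.
VendorZ against (Std-C, Std-C): payoffs 89, 91 → best response Std-B.
Mutual best responses: (Std-B, Std-B, Std-B); (Std-C, Std-B, Std-A); (Std-C, Std-C, Std-B).

Pure-strategy Nash equilibria: (Std-B, Std-B, Std-B) and (Std-C, Std-B, Std-A) and (Std-C, Std-C, Std-B)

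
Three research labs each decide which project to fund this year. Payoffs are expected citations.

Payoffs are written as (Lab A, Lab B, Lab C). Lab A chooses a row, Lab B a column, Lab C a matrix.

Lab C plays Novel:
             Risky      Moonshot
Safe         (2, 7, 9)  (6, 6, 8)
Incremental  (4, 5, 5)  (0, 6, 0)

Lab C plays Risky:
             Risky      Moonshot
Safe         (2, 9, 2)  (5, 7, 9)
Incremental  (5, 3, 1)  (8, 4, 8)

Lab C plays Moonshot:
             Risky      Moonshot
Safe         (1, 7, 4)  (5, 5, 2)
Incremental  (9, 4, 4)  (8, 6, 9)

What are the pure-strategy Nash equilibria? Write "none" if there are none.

The unique pure-strategy Nash equilibrium is (Incremental, Moonshot, Moonshot).

(Safe, Risky, Novel): Lab A can switch to Incremental (2 → 4). Not NE.
(Safe, Risky, Risky): Lab A can switch to Incremental (2 → 5). Not NE.
(Safe, Risky, Moonshot): Lab A can switch to Incremental (1 → 9). Not NE.
(Safe, Moonshot, Novel): Lab B can switch to Risky (6 → 7). Not NE.
(Safe, Moonshot, Risky): Lab A can switch to Incremental (5 → 8). Not NE.
(Safe, Moonshot, Moonshot): Lab A can switch to Incremental (5 → 8). Not NE.
(Incremental, Risky, Novel): Lab B can switch to Moonshot (5 → 6). Not NE.
(Incremental, Risky, Risky): Lab B can switch to Moonshot (3 → 4). Not NE.
(Incremental, Risky, Moonshot): Lab B can switch to Moonshot (4 → 6). Not NE.
(Incremental, Moonshot, Novel): Lab A can switch to Safe (0 → 6). Not NE.
(Incremental, Moonshot, Moonshot): Lab A gets 8, best alternative 5; Lab B gets 6, best alternative 4; Lab C gets 9, best alternative 8. No profitable deviation — NE.
(The remaining 1 profile has a profitable deviation by the same check.)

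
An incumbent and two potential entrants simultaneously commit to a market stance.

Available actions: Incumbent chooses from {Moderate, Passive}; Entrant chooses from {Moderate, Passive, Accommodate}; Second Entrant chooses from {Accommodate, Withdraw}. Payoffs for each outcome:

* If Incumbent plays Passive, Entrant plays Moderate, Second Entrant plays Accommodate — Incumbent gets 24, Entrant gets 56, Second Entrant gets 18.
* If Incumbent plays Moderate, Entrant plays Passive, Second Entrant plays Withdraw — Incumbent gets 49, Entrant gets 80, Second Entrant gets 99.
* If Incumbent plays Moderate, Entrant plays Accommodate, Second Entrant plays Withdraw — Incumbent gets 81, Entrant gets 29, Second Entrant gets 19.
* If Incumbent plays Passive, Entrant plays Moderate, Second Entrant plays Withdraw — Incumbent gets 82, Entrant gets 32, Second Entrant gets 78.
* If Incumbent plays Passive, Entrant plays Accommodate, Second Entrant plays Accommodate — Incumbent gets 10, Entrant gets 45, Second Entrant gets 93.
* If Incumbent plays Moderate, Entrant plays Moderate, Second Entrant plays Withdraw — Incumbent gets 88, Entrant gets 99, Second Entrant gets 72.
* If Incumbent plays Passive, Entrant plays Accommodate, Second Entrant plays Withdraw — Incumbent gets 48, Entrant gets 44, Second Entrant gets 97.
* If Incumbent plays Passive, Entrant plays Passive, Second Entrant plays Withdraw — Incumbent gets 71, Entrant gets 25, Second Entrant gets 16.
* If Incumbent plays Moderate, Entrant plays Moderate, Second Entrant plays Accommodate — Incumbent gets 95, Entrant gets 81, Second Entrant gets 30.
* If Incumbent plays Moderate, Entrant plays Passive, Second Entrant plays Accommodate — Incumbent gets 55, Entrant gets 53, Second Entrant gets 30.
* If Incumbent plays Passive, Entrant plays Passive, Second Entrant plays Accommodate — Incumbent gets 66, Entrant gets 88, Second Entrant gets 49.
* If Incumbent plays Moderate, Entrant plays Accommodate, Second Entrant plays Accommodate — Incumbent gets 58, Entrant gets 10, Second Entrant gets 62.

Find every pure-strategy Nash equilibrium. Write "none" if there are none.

Incumbent against (Moderate, Accommodate): payoffs 95, 24 → best response Moderate.
Incumbent against (Moderate, Withdraw): payoffs 88, 82 → best response Moderate.
Incumbent against (Passive, Accommodate): payoffs 55, 66 → best response Passive.
Incumbent against (Passive, Withdraw): payoffs 49, 71 → best response Passive.
Incumbent against (Accommodate, Accommodate): payoffs 58, 10 → best response Moderate.
Incumbent against (Accommodate, Withdraw): payoffs 81, 48 → best response Moderate.
Entrant against (Moderate, Accommodate): payoffs 81, 53, 10 → best response Moderate.
Entrant against (Moderate, Withdraw): payoffs 99, 80, 29 → best response Moderate.
Entrant against (Passive, Accommodate): payoffs 56, 88, 45 → best response Passive.
Entrant against (Passive, Withdraw): payoffs 32, 25, 44 → best response Accommodate.
Second Entrant against (Moderate, Moderate): payoffs 30, 72 → best response Withdraw.
Second Entrant against (Moderate, Passive): payoffs 30, 99 → best response Withdraw.
Second Entrant against (Moderate, Accommodate): payoffs 62, 19 → best response Accommodate.
Second Entrant against (Passive, Moderate): payoffs 18, 78 → best response Withdraw.
Second Entrant against (Passive, Passive): payoffs 49, 16 → best response Accommodate.
Second Entrant against (Passive, Accommodate): payoffs 93, 97 → best response Withdraw.
Mutual best responses: (Moderate, Moderate, Withdraw); (Passive, Passive, Accommodate).

Pure-strategy Nash equilibria: (Moderate, Moderate, Withdraw), (Passive, Passive, Accommodate)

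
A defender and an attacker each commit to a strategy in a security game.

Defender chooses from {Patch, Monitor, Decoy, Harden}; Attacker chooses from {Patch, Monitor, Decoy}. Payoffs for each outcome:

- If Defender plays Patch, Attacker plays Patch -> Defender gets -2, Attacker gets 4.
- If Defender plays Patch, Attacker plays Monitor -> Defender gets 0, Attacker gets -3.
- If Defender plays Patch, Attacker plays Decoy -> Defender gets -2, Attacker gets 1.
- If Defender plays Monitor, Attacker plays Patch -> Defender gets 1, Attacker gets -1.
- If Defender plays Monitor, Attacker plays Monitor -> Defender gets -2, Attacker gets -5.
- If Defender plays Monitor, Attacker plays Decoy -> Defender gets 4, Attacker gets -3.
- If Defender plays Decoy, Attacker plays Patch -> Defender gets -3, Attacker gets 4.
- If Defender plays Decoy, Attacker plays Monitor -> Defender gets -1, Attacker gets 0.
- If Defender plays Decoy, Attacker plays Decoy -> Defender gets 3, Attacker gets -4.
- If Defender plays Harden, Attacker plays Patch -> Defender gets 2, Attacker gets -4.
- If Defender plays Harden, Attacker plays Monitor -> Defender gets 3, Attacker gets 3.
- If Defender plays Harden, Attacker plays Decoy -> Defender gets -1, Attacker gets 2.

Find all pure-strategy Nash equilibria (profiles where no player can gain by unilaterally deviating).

(Harden, Monitor)

For each player, find the best response to each opponent profile; mutual best responses are the pure NE.
Defender against Patch: payoffs -2, 1, -3, 2 → best response Harden.
Defender against Monitor: payoffs 0, -2, -1, 3 → best response Harden.
Defender against Decoy: payoffs -2, 4, 3, -1 → best response Monitor.
Attacker against Patch: payoffs 4, -3, 1 → best response Patch.
Attacker against Monitor: payoffs -1, -5, -3 → best response Patch.
Attacker against Decoy: payoffs 4, 0, -4 → best response Patch.
Attacker against Harden: payoffs -4, 3, 2 → best response Monitor.
Mutual best responses: (Harden, Monitor).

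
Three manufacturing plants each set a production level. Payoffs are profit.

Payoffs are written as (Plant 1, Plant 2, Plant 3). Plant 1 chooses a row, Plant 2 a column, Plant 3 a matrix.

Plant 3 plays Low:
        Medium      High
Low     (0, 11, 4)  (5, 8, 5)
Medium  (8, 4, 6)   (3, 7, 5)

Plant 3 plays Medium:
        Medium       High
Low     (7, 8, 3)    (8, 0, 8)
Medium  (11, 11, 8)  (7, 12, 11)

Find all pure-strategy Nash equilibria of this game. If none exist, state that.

There is no pure-strategy Nash equilibrium.

For each strategy profile, look for a profitable unilateral deviation.
(Low, Medium, Low): Plant 1 can switch to Medium (0 → 8). Not NE.
(Low, Medium, Medium): Plant 1 can switch to Medium (7 → 11). Not NE.
(Low, High, Low): Plant 2 can switch to Medium (8 → 11). Not NE.
(Low, High, Medium): Plant 2 can switch to Medium (0 → 8). Not NE.
(Medium, Medium, Low): Plant 2 can switch to High (4 → 7). Not NE.
(Medium, Medium, Medium): Plant 2 can switch to High (11 → 12). Not NE.
(Medium, High, Low): Plant 1 can switch to Low (3 → 5). Not NE.
(Medium, High, Medium): Plant 1 can switch to Low (7 → 8). Not NE.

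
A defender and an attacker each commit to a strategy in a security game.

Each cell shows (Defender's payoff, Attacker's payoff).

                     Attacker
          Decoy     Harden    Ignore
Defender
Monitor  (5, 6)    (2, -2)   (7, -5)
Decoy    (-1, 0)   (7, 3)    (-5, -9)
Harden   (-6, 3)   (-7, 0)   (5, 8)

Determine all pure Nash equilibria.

The pure Nash equilibria are (Monitor, Decoy) and (Decoy, Harden).

(Monitor, Decoy): Defender gets 5, best alternative -1; Attacker gets 6, best alternative -2. No profitable deviation — NE.
(Monitor, Harden): Defender can switch to Decoy (2 → 7). Not NE.
(Monitor, Ignore): Attacker can switch to Decoy (-5 → 6). Not NE.
(Decoy, Decoy): Defender can switch to Monitor (-1 → 5). Not NE.
(Decoy, Harden): Defender gets 7, best alternative 2; Attacker gets 3, best alternative 0. No profitable deviation — NE.
(Decoy, Ignore): Defender can switch to Monitor (-5 → 7). Not NE.
(Harden, Decoy): Defender can switch to Monitor (-6 → 5). Not NE.
(Harden, Harden): Defender can switch to Monitor (-7 → 2). Not NE.
(Harden, Ignore): Defender can switch to Monitor (5 → 7). Not NE.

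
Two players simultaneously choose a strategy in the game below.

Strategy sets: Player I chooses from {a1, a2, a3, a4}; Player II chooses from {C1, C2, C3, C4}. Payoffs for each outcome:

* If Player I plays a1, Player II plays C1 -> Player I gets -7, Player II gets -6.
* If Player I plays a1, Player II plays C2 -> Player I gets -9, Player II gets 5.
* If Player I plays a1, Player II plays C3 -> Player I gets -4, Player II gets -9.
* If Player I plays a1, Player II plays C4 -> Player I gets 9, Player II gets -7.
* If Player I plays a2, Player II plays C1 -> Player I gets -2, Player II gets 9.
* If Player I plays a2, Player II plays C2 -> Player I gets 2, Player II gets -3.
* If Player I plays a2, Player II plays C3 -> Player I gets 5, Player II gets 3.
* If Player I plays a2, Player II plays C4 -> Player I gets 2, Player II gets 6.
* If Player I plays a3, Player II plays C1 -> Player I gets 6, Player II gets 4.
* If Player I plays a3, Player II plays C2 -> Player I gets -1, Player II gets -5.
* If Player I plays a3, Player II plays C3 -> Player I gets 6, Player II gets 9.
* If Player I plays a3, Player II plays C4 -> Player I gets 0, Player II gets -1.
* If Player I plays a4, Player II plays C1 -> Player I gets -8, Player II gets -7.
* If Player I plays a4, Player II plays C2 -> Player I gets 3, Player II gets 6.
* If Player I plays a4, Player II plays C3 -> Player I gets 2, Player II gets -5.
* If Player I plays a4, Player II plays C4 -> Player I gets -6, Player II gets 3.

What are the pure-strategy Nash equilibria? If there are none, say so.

Player I against C1: payoffs -7, -2, 6, -8 → best response a3.
Player I against C2: payoffs -9, 2, -1, 3 → best response a4.
Player I against C3: payoffs -4, 5, 6, 2 → best response a3.
Player I against C4: payoffs 9, 2, 0, -6 → best response a1.
Player II against a1: payoffs -6, 5, -9, -7 → best response C2.
Player II against a2: payoffs 9, -3, 3, 6 → best response C1.
Player II against a3: payoffs 4, -5, 9, -1 → best response C3.
Player II against a4: payoffs -7, 6, -5, 3 → best response C2.
Mutual best responses: (a3, C3); (a4, C2).

(a3, C3) and (a4, C2)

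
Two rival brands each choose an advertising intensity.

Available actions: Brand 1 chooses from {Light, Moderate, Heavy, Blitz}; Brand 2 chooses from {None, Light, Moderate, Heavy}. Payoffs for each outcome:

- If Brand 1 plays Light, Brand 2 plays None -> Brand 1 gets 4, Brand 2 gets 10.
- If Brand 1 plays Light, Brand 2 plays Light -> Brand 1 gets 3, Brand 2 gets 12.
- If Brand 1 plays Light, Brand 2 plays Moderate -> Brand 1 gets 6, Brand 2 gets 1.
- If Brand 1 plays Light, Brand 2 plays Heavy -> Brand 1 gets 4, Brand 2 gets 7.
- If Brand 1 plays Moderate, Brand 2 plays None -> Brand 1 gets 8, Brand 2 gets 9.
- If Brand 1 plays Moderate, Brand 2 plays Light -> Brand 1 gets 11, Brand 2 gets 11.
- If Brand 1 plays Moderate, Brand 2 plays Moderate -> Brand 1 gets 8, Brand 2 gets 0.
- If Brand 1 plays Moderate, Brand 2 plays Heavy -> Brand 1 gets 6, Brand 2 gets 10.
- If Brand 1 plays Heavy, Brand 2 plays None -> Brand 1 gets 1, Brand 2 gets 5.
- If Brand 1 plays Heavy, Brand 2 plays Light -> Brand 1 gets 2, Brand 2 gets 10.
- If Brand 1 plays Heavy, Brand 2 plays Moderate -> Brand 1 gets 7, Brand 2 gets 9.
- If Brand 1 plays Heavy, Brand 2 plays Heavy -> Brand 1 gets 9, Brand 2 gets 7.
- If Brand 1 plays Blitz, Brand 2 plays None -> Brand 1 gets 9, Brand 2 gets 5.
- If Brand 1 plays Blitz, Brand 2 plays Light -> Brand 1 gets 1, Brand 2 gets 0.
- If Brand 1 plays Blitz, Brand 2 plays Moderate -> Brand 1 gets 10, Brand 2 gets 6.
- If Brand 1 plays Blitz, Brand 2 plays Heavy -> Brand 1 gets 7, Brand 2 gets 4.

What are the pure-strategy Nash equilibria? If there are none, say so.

(Moderate, Light), (Blitz, Moderate)

(Light, None): Brand 1 can switch to Moderate (4 → 8). Not NE.
(Light, Light): Brand 1 can switch to Moderate (3 → 11). Not NE.
(Light, Moderate): Brand 1 can switch to Moderate (6 → 8). Not NE.
(Light, Heavy): Brand 1 can switch to Moderate (4 → 6). Not NE.
(Moderate, None): Brand 1 can switch to Blitz (8 → 9). Not NE.
(Moderate, Light): Brand 1 gets 11, best alternative 3; Brand 2 gets 11, best alternative 10. No profitable deviation — NE.
(Moderate, Moderate): Brand 1 can switch to Blitz (8 → 10). Not NE.
(Moderate, Heavy): Brand 1 can switch to Heavy (6 → 9). Not NE.
(Heavy, None): Brand 1 can switch to Light (1 → 4). Not NE.
(Heavy, Light): Brand 1 can switch to Light (2 → 3). Not NE.
(Heavy, Moderate): Brand 1 can switch to Moderate (7 → 8). Not NE.
(Blitz, Moderate): Brand 1 gets 10, best alternative 8; Brand 2 gets 6, best alternative 5. No profitable deviation — NE.
(The remaining 4 profiles each have a profitable deviation by the same check.)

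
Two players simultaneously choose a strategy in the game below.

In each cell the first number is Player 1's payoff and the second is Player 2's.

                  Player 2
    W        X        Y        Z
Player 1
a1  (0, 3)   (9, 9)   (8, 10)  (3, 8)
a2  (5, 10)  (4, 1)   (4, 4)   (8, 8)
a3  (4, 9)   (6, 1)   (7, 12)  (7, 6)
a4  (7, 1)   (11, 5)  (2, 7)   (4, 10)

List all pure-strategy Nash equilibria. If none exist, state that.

(a1, W): Player 1 can switch to a2 (0 → 5). Not NE.
(a1, X): Player 1 can switch to a4 (9 → 11). Not NE.
(a1, Y): Player 1 gets 8, best alternative 7; Player 2 gets 10, best alternative 9. No profitable deviation — NE.
(a1, Z): Player 1 can switch to a2 (3 → 8). Not NE.
(a2, W): Player 1 can switch to a4 (5 → 7). Not NE.
(a2, X): Player 1 can switch to a1 (4 → 9). Not NE.
(a2, Y): Player 1 can switch to a1 (4 → 8). Not NE.
(a2, Z): Player 2 can switch to W (8 → 10). Not NE.
(a3, W): Player 1 can switch to a2 (4 → 5). Not NE.
(a3, X): Player 1 can switch to a1 (6 → 9). Not NE.
(a3, Y): Player 1 can switch to a1 (7 → 8). Not NE.
(The remaining 5 profiles each have a profitable deviation by the same check.)

The unique pure-strategy Nash equilibrium is (a1, Y).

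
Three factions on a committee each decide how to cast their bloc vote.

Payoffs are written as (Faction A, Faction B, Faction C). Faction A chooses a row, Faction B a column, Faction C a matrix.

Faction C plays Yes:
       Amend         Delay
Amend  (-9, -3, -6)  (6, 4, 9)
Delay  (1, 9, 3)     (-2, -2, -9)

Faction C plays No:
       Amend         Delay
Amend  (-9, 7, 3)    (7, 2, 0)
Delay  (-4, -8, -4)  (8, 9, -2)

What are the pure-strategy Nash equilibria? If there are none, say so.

(Amend, Delay, Yes), (Delay, Amend, Yes), (Delay, Delay, No)

Faction A against (Amend, Yes): payoffs -9, 1 → best response Delay.
Faction A against (Amend, No): payoffs -9, -4 → best response Delay.
Faction A against (Delay, Yes): payoffs 6, -2 → best response Amend.
Faction A against (Delay, No): payoffs 7, 8 → best response Delay.
Faction B against (Amend, Yes): payoffs -3, 4 → best response Delay.
Faction B against (Amend, No): payoffs 7, 2 → best response Amend.
Faction B against (Delay, Yes): payoffs 9, -2 → best response Amend.
Faction B against (Delay, No): payoffs -8, 9 → best response Delay.
Faction C against (Amend, Amend): payoffs -6, 3 → best response No.
Faction C against (Amend, Delay): payoffs 9, 0 → best response Yes.
Faction C against (Delay, Amend): payoffs 3, -4 → best response Yes.
Faction C against (Delay, Delay): payoffs -9, -2 → best response No.
Mutual best responses: (Amend, Delay, Yes); (Delay, Amend, Yes); (Delay, Delay, No).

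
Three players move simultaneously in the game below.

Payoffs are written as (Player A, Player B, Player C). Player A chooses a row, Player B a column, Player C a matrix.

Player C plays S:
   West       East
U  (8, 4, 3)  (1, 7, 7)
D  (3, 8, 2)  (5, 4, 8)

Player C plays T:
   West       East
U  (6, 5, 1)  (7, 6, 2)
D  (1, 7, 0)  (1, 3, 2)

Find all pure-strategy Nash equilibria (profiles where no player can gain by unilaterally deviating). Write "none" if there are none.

No pure-strategy Nash equilibrium.

(U, West, S): Player B can switch to East (4 → 7). Not NE.
(U, West, T): Player B can switch to East (5 → 6). Not NE.
(U, East, S): Player A can switch to D (1 → 5). Not NE.
(U, East, T): Player C can switch to S (2 → 7). Not NE.
(D, West, S): Player A can switch to U (3 → 8). Not NE.
(D, West, T): Player A can switch to U (1 → 6). Not NE.
(The remaining 2 profiles each have a profitable deviation by the same check.)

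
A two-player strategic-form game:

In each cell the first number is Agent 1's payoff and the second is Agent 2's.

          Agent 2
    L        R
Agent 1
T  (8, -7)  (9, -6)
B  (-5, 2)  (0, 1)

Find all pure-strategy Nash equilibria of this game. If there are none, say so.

Mark each player's best response to every combination of opponents' strategies; a profile where every player is best-responding is a pure Nash equilibrium.
Agent 1 against L: payoffs 8, -5 → best response T.
Agent 1 against R: payoffs 9, 0 → best response T.
Agent 2 against T: payoffs -7, -6 → best response R.
Agent 2 against B: payoffs 2, 1 → best response L.
Mutual best responses: (T, R).

(T, R)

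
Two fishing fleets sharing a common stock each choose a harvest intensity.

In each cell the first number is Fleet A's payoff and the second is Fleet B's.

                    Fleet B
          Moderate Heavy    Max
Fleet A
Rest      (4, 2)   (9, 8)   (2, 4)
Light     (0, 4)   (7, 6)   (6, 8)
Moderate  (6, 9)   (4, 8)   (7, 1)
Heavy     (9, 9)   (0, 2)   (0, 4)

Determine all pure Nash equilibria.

The pure Nash equilibria are (Rest, Heavy), (Heavy, Moderate).

(Rest, Moderate): Fleet A can switch to Moderate (4 → 6). Not NE.
(Rest, Heavy): Fleet A gets 9, best alternative 7; Fleet B gets 8, best alternative 4. No profitable deviation — NE.
(Rest, Max): Fleet A can switch to Light (2 → 6). Not NE.
(Light, Moderate): Fleet A can switch to Rest (0 → 4). Not NE.
(Light, Heavy): Fleet A can switch to Rest (7 → 9). Not NE.
(Light, Max): Fleet A can switch to Moderate (6 → 7). Not NE.
(Moderate, Moderate): Fleet A can switch to Heavy (6 → 9). Not NE.
(Heavy, Moderate): Fleet A gets 9, best alternative 6; Fleet B gets 9, best alternative 4. No profitable deviation — NE.
(The remaining 4 profiles each have a profitable deviation by the same check.)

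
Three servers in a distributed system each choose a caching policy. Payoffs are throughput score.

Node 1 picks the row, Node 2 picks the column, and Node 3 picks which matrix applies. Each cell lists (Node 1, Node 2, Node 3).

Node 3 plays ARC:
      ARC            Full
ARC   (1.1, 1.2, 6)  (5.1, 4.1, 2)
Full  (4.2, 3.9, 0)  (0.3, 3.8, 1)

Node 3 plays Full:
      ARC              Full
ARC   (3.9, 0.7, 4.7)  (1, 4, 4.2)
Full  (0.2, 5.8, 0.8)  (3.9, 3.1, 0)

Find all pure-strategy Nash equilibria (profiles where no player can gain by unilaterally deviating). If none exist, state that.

No pure-strategy Nash equilibrium.

Check each profile: it is a Nash equilibrium iff no player can strictly gain by switching unilaterally.
(ARC, ARC, ARC): Node 1 can switch to Full (1.1 → 4.2). Not NE.
(ARC, ARC, Full): Node 2 can switch to Full (0.7 → 4). Not NE.
(ARC, Full, ARC): Node 3 can switch to Full (2 → 4.2). Not NE.
(ARC, Full, Full): Node 1 can switch to Full (1 → 3.9). Not NE.
(Full, ARC, ARC): Node 3 can switch to Full (0 → 0.8). Not NE.
(Full, ARC, Full): Node 1 can switch to ARC (0.2 → 3.9). Not NE.
(Full, Full, ARC): Node 1 can switch to ARC (0.3 → 5.1). Not NE.
(Full, Full, Full): Node 2 can switch to ARC (3.1 → 5.8). Not NE.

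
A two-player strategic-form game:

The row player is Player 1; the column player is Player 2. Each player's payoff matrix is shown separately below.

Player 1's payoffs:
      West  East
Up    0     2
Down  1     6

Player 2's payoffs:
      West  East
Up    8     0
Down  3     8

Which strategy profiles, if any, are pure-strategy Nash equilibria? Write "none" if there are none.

(Up, West): Player 1 can switch to Down (0 → 1). Not NE.
(Up, East): Player 1 can switch to Down (2 → 6). Not NE.
(Down, West): Player 2 can switch to East (3 → 8). Not NE.
(Down, East): Player 1 gets 6, best alternative 2; Player 2 gets 8, best alternative 3. No profitable deviation — NE.

The unique pure-strategy Nash equilibrium is (Down, East).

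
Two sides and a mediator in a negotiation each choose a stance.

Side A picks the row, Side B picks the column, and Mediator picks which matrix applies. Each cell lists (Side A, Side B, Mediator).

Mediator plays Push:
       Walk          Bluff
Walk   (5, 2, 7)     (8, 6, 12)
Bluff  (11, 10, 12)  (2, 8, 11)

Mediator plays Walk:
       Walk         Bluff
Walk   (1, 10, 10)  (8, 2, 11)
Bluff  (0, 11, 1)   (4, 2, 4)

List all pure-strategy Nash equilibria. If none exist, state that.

Pure-strategy Nash equilibria: (Walk, Walk, Walk); (Walk, Bluff, Push); (Bluff, Walk, Push)

For each strategy profile, look for a profitable unilateral deviation.
(Walk, Walk, Push): Side A can switch to Bluff (5 → 11). Not NE.
(Walk, Walk, Walk): Side A gets 1, best alternative 0; Side B gets 10, best alternative 2; Mediator gets 10, best alternative 7. No profitable deviation — NE.
(Walk, Bluff, Push): Side A gets 8, best alternative 2; Side B gets 6, best alternative 2; Mediator gets 12, best alternative 11. No profitable deviation — NE.
(Walk, Bluff, Walk): Side B can switch to Walk (2 → 10). Not NE.
(Bluff, Walk, Push): Side A gets 11, best alternative 5; Side B gets 10, best alternative 8; Mediator gets 12, best alternative 1. No profitable deviation — NE.
(Bluff, Walk, Walk): Side A can switch to Walk (0 → 1). Not NE.
(Bluff, Bluff, Push): Side A can switch to Walk (2 → 8). Not NE.
(Bluff, Bluff, Walk): Side A can switch to Walk (4 → 8). Not NE.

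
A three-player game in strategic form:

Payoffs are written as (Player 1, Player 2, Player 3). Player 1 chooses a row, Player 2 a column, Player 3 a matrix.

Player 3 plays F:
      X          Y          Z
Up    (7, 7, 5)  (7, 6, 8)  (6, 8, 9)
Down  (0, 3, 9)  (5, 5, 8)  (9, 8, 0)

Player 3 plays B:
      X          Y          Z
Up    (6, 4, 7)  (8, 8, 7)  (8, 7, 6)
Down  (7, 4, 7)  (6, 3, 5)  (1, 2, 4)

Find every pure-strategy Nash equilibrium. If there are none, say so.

(Up, X, F): Player 2 can switch to Z (7 → 8). Not NE.
(Up, X, B): Player 1 can switch to Down (6 → 7). Not NE.
(Up, Y, F): Player 2 can switch to X (6 → 7). Not NE.
(Up, Y, B): Player 3 can switch to F (7 → 8). Not NE.
(Up, Z, F): Player 1 can switch to Down (6 → 9). Not NE.
(Up, Z, B): Player 2 can switch to Y (7 → 8). Not NE.
(The remaining 6 profiles each have a profitable deviation by the same check.)

none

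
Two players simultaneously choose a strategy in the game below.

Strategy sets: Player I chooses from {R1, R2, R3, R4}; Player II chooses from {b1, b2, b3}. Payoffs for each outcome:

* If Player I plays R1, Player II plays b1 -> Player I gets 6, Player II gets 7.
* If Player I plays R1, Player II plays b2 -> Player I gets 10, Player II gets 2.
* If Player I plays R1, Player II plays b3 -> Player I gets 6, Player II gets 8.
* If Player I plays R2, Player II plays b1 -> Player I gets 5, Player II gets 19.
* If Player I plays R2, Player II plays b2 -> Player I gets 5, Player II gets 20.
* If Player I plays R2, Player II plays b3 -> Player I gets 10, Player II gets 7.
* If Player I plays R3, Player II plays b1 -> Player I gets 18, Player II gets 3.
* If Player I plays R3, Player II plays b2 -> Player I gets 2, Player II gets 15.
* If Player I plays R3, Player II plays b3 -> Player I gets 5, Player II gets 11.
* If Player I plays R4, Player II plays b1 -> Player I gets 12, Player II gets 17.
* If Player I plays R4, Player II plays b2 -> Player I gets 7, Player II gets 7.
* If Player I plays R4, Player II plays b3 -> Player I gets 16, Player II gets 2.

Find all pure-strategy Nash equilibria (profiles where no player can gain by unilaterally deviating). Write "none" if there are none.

This game has no pure Nash equilibrium.

Mark each player's best response to every combination of opponents' strategies; a profile where every player is best-responding is a pure Nash equilibrium.
Player I against b1: payoffs 6, 5, 18, 12 → best response R3.
Player I against b2: payoffs 10, 5, 2, 7 → best response R1.
Player I against b3: payoffs 6, 10, 5, 16 → best response R4.
Player II against R1: payoffs 7, 2, 8 → best response b3.
Player II against R2: payoffs 19, 20, 7 → best response b2.
Player II against R3: payoffs 3, 15, 11 → best response b2.
Player II against R4: payoffs 17, 7, 2 → best response b1.
No profile is a mutual best response for all players.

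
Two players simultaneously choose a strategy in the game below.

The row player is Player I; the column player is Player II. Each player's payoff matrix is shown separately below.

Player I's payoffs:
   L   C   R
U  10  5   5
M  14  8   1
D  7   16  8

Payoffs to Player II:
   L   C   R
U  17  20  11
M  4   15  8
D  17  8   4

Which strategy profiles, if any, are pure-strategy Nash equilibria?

No pure-strategy Nash equilibrium.

Mark each player's best response to every combination of opponents' strategies; a profile where every player is best-responding is a pure Nash equilibrium.
Player I against L: payoffs 10, 14, 7 → best response M.
Player I against C: payoffs 5, 8, 16 → best response D.
Player I against R: payoffs 5, 1, 8 → best response D.
Player II against U: payoffs 17, 20, 11 → best response C.
Player II against M: payoffs 4, 15, 8 → best response C.
Player II against D: payoffs 17, 8, 4 → best response L.
No profile is a mutual best response for all players.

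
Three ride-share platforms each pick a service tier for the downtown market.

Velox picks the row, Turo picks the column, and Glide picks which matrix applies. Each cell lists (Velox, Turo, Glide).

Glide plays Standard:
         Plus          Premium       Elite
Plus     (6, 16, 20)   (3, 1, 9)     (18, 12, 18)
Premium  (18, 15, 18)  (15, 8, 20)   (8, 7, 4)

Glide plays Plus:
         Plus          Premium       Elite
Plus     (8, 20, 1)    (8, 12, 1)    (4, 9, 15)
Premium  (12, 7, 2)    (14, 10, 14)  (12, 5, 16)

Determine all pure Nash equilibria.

The unique pure-strategy Nash equilibrium is (Premium, Plus, Standard).

(Plus, Plus, Standard): Velox can switch to Premium (6 → 18). Not NE.
(Plus, Plus, Plus): Velox can switch to Premium (8 → 12). Not NE.
(Plus, Premium, Standard): Velox can switch to Premium (3 → 15). Not NE.
(Plus, Premium, Plus): Velox can switch to Premium (8 → 14). Not NE.
(Plus, Elite, Standard): Turo can switch to Plus (12 → 16). Not NE.
(Plus, Elite, Plus): Velox can switch to Premium (4 → 12). Not NE.
(Premium, Plus, Standard): Velox gets 18, best alternative 6; Turo gets 15, best alternative 8; Glide gets 18, best alternative 2. No profitable deviation — NE.
(Premium, Plus, Plus): Turo can switch to Premium (7 → 10). Not NE.
(Premium, Premium, Standard): Turo can switch to Plus (8 → 15). Not NE.
(Premium, Premium, Plus): Glide can switch to Standard (14 → 20). Not NE.
(Premium, Elite, Standard): Velox can switch to Plus (8 → 18). Not NE.
(Premium, Elite, Plus): Turo can switch to Plus (5 → 7). Not NE.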